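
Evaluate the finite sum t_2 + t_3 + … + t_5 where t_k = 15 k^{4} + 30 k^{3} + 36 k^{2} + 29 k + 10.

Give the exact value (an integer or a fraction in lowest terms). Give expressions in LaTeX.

The ratio is (15*k**4 + 90*k**3 + 216*k**2 + 251*k + 120)/(15*k**4 + 30*k**3 + 36*k**2 + 29*k + 10).
Factor: A=1; B=1; C=k**4 + 2*k**3 + 12*k**2/5 + 29*k/15 + 2/3.
Key eq: (1)·f(k+1) = (1)·f(k) + (k**4 + 2*k**3 + 12*k**2/5 + 29*k/15 + 2/3).
Bound: deg f ≤ 5.
A polynomial solution: f(k) = k*(3*k**4 + 2*k**2 + 4*k + 1)/15.
R(k) = B(k−1)·f(k)/C(k) = k*(3*k**4 + 2*k**2 + 4*k + 1)/(15*k**4 + 30*k**3 + 36*k**2 + 29*k + 10); s_k = R·t_k = k*(3*k**4 + 2*k**2 + 4*k + 1).
Verify: 15*k**4 + 30*k**3 + 36*k**2 + 29*k + 10 matches t_k.
Sum = s_(6) − s_(2); s_(6) = 23910, s_(2) = 130 ⇒ 23780.

Σ = 23780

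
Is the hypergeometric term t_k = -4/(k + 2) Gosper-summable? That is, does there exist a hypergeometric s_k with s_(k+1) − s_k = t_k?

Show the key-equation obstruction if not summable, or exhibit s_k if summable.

No — the linear system for f has no solution.

Compute t_(k+1)/t_k: get (k + 2)/(k + 3).
Factor: A=k + 2; B=k + 3; C=1.
Key eq: (k + 2)·f(k+1) = (k + 2)·f(k) + (1).
deg f ≤ 0 (via 1,1,0).
Generic f = c0 gives residual -1; -1 = 0 cannot hold, so t_k is not Gosper-summable.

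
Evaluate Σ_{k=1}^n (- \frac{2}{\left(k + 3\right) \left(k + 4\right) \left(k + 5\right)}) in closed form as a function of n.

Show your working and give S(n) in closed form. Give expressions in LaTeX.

S(n) = \frac{n \left(- n - 9\right)}{20 \left(n^{2} + 9 n + 20\right)}

Compute t_(k+1)/t_k: get (k + 3)/(k + 6).
Factor: A=k + 3; B=k + 6; C=1.
Solve (k + 3)·f(k+1) − (k + 5)·f(k) = 1.
Degrees (1,1,0) ⇒ d ≤ 2.
Coefficient equations give f(k) = k*(k + 7)/24.
Then R = B(k−1)f/C = k*(k + 5)*(k + 7)/24, so s_k = R(k)·t_k = k*(-k - 7)/(12*(k + 3)*(k + 4)).
s_(k+1) − s_k = -2/(k**3 + 12*k**2 + 47*k + 60) = t_k.
Σ_(k=1)^n t_k = s_(n+1) − s_(1) = ((-n**2 - 9*n - 8)/(12*(n**2 + 9*n + 20))) − (-1/30), i.e. n*(-n - 9)/(20*(n**2 + 9*n + 20)).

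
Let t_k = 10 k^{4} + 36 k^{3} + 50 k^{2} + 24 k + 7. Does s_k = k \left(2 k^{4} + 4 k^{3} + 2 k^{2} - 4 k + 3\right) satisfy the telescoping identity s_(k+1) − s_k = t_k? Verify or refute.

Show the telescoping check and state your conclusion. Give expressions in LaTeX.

valid; difference matches t_k

s_(k+1) = 2*k**5 + 14*k**4 + 38*k**3 + 46*k**2 + 27*k + 7
s_(k+1) − s_k = 10*k**4 + 36*k**3 + 50*k**2 + 24*k + 7
(s_(k+1) − s_k) − t_k = 0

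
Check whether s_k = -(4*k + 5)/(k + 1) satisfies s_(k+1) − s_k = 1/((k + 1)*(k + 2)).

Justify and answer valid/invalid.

valid; difference matches t_k

s_(k+1) = (-4*k - 9)/(k + 2)
s_(k+1) − s_k = 1/(k**2 + 3*k + 2)
(s_(k+1) − s_k) − t_k = 0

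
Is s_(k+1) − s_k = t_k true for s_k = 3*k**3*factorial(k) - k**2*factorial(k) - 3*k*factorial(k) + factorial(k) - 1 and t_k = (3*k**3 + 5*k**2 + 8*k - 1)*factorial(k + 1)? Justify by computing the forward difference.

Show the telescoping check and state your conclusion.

s_(k+1) = 3*k**4*factorial(k) + 11*k**3*factorial(k) + 12*k**2*factorial(k) + 4*k*factorial(k) - 1
s_(k+1) − s_k = (3*k**3 + 5*k**2 + 8*k - 1)*factorial(k + 1)
(s_(k+1) − s_k) − t_k = 0

valid; difference matches t_k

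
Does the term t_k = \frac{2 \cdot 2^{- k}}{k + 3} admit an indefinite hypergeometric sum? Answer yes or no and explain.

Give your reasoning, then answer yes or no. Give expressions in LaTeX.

No — key equation has no polynomial f.

Step 1: r(k) = (k + 3)/(2*(k + 4)).
Take A(k)=k/2 + 3/2, B(k)=k + 4, C(k)=1.
Solve (k/2 + 3/2)·f(k+1) − (k + 3)·f(k) = 1.
Degrees (1,1,0) ⇒ d ≤ -1.
Negative degree bound (-1): no f exists, t_k not Gosper-summable.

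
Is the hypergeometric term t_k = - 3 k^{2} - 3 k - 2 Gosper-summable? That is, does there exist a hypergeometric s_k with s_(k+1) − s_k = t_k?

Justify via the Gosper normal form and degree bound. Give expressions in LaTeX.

Ratio r(k) = (3*k**2 + 9*k + 8)/(3*k**2 + 3*k + 2).
A = 1, B = 1, C = k**2 + k + 2/3.
Key eq: (1)·f(k+1) = (1)·f(k) + (k**2 + k + 2/3).
Degrees (0,0,2) ⇒ d ≤ 3.
Solving with deg f ≤ 3: f(k) = k*(k**2 + 1)/3.
Get s_k = R·t_k = -k**3 - k with R(k) = B(k−1)f(k)/C(k) = k*(k**2 + 1)/(3*k**2 + 3*k + 2).
Verify: k**3 - (k + 1)**3 - 1 matches t_k.

Yes. s_k = - k^{3} - k.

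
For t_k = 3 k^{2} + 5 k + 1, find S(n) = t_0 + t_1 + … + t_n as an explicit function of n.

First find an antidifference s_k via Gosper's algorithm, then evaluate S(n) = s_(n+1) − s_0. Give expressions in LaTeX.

r(k) = (3*k**2 + 11*k + 9)/(3*k**2 + 5*k + 1) after simplifying.
Normal form (A,B,C) = (1, 1, k**2 + 5*k/3 + 1/3).
f must satisfy (1)·f(k+1) − (1)·f(k) = k**2 + 5*k/3 + 1/3.
deg f ≤ 3 (via 0,0,2).
Match coefficients ⇒ f(k) = k*(k**2 + k - 1)/3.
Certificate R = B(k−1)f/C = k*(k**2 + k - 1)/(3*k**2 + 5*k + 1) gives s_k = k*(k**2 + k - 1).
Δs = 3*k**2 + 5*k + 1, as required.
Evaluate: s_(n+1) = n**3 + 4*n**2 + 4*n + 1; subtract s_(0) = 0 ⇒ S(n) = n**3 + 4*n**2 + 4*n + 1.

S(n) = n^{3} + 4 n^{2} + 4 n + 1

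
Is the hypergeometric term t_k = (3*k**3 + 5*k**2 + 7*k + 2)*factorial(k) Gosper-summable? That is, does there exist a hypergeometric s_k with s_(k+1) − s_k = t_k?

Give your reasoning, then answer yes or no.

Ratio r(k) = (3*k**4 + 17*k**3 + 40*k**2 + 43*k + 17)/(3*k**3 + 5*k**2 + 7*k + 2).
Take A(k)=k + 1, B(k)=1, C(k)=k**3 + 5*k**2/3 + 7*k/3 + 2/3.
Solve (k + 1)·f(k+1) − (1)·f(k) = k**3 + 5*k**2/3 + 7*k/3 + 2/3.
deg f ≤ 2 (via 1,0,3).
Solve for f: f(k) = (3*k**2 - k - 1)/3 (degree 2 ≤ 2).
R(k) = B(k−1)·f(k)/C(k) = (3*k**2 - k - 1)/(3*k**3 + 5*k**2 + 7*k + 2); s_k = R·t_k = (3*k**2 - k - 1)*factorial(k).
Δs = (3*k**3 + 5*k**2 + 7*k + 2)*factorial(k), as required.

Yes. s_k = (3*k**2 - k - 1)*factorial(k).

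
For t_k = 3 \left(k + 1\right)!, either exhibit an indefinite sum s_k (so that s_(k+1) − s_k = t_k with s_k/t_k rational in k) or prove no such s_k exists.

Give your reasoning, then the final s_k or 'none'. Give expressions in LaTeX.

not Gosper-summable; s_k does not exist

t_(k+1)/t_k = k + 2.
A = k + 2, B = 1, C = 1.
Need (k + 2)·f(k+1) − (1)·f(k) = 1.
Degrees (1,0,0) ⇒ d ≤ -1.
Bound -1 < 0, so the key equation has no polynomial solution.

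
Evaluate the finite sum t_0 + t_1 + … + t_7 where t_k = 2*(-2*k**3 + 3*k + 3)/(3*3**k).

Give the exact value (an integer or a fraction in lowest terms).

Σ = -5320/6561

t_(k+1)/t_k = (3*k - 2*(k + 1)**3 + 6)/(3*(-2*k**3 + 3*k + 3)).
So A=1/3 and B=1, with C=k**3 - 3*k/2 - 3/2.
Set up (1/3)·f(k+1) − (1)·f(k) − (k**3 - 3*k/2 - 3/2) = 0.
deg f ≤ 3 (via 0,0,3).
Solve for f: f(k) = -3*(2*k + 1)*(k**2 + k + 1)/4 (degree 3 ≤ 3).
R(k) = B(k−1)·f(k)/C(k) = -3*(2*k + 1)*(k**2 + k + 1)/(2*(2*k**3 - 3*k - 3)); s_k = R·t_k = (2*k**3 + 3*k**2 + 3*k + 1)/3**k.
Verify: 2*(-2*k**3 + 3*k + 3)/(3*3**k) matches t_k.
Sum = s_(8) − s_(0); s_(8) = 1241/6561, s_(0) = 1 ⇒ -5320/6561.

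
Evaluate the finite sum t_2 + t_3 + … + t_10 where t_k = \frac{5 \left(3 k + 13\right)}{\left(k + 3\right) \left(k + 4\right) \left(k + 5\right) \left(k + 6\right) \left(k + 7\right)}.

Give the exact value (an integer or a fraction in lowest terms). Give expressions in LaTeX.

Step 1: r(k) = (k + 3)*(3*k + 16)/((k + 8)*(3*k + 13)).
Factor: A=k + 3; B=k + 8; C=k + 13/3.
Need (k + 3)·f(k+1) − (k + 7)·f(k) = k + 13/3.
Bound: deg f ≤ 4.
Coefficient equations give f(k) = k*(k + 4)*(k**2 + 14*k + 63)/270.
Then R = B(k−1)f/C = k*(k + 4)*(k + 7)*(k**2 + 14*k + 63)/(90*(3*k + 13)), so s_k = R(k)·t_k = k*(k**2 + 14*k + 63)/(18*(k**3 + 14*k**2 + 63*k + 90)).
Verify: 5*(3*k + 13)/(k**5 + 25*k**4 + 245*k**3 + 1175*k**2 + 2754*k + 2520) matches t_k.
Evaluate s at k=11 and k=2: 1859/34272 and 19/504; difference 9/544.

Σ = 9/544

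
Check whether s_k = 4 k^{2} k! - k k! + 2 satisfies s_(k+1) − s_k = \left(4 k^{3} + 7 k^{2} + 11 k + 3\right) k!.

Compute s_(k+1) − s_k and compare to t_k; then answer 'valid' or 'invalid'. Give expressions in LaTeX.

s_(k+1) = 4*k**3*factorial(k) + 11*k**2*factorial(k) + 10*k*factorial(k) + 3*factorial(k) + 2
s_(k+1) − s_k = (4*k**3 + 7*k**2 + 11*k + 3)*factorial(k)
(s_(k+1) − s_k) − t_k = 0

valid (s_(k+1) − s_k reduces to t_k)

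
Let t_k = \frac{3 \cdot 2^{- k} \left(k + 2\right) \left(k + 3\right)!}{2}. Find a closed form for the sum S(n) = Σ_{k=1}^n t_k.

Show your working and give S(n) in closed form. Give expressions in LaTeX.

S(n) = -36 + \frac{3 \cdot 2^{- n} \left(n + 4\right)!}{2}

Ratio r(k) = (k + 3)*(k + 4)/(2*(k + 2)).
So A=k/2 + 2 and B=1, with C=k + 2.
Need (k/2 + 2)·f(k+1) − (1)·f(k) = k + 2.
From deg A=1, deg B=0, deg C=1: d=0.
A polynomial solution: f(k) = 2.
Then R = B(k−1)f/C = 2/(k + 2), so s_k = R(k)·t_k = 3*factorial(k + 3)/2**k.
Δs = 3*(k + 2)*factorial(k + 3)/(2*2**k), as required.
Telescope: S(n) = s_(n+1) − s_(1) = 3*2**(-n - 1)*factorial(n + 4) − (36) = -36 + 3*factorial(n + 4)/(2*2**n).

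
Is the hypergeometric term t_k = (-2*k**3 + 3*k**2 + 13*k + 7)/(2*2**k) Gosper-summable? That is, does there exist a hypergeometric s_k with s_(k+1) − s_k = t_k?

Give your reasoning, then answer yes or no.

t_(k+1)/t_k = (2*k**3 + 3*k**2 - 13*k - 21)/(2*(2*k**3 - 3*k**2 - 13*k - 7)).
Take A(k)=1/2, B(k)=1, C(k)=k**3 - 3*k**2/2 - 13*k/2 - 7/2.
Need (1/2)·f(k+1) − (1)·f(k) = k**3 - 3*k**2/2 - 13*k/2 - 7/2.
d = 3 from the (0,0,3) case.
Solve for f: f(k) = -2*k**3 - 3*k**2 + k + 3 (degree 3 ≤ 3).
So s_k = (B(k−1)f/C)·t_k = (-2*(2*k**3 + 3*k**2 - k - 3)/(2*k**3 - 3*k**2 - 13*k - 7))·t_k = (2*k**3 + 3*k**2 - k - 3)/2**k.
Check: Δs_k = (-2*k**3 + 3*k**2 + 13*k + 7)/(2*2**k). ✓

Yes. s_k = (2*k**3 + 3*k**2 - k - 3)/2**k.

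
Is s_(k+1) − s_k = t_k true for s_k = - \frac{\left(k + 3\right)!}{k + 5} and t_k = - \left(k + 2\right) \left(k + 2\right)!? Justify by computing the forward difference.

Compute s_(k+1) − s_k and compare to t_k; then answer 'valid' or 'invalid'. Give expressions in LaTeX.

s_(k+1) = -factorial(k + 4)/(k + 6)
s_(k+1) − s_k = -(k**2 + 8*k + 14)*factorial(k + 3)/((k + 5)*(k + 6))
(s_(k+1) − s_k) − t_k = 2*(k**2 + 7*k + 9)*factorial(k + 2)/((k + 5)*(k + 6))

Invalid: residual \frac{2 \left(k^{2} + 7 k + 9\right) \left(k + 2\right)!}{\left(k + 5\right) \left(k + 6\right)} ≠ 0.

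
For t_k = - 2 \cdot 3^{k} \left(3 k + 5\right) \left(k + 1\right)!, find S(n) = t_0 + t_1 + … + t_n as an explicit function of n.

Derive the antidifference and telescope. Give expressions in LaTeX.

t_(k+1)/t_k = 3*(k + 2)*(3*k + 8)/(3*k + 5).
Factor: A=3*k + 6; B=1; C=k + 5/3.
Set up (3*k + 6)·f(k+1) − (1)·f(k) − (k + 5/3) = 0.
Bound: deg f ≤ 0.
Coefficient equations give f(k) = 1/3.
R(k) = B(k−1)·f(k)/C(k) = 1/(3*k + 5); s_k = R·t_k = -2*3**k*factorial(k + 1).
s_(k+1) − s_k = -2*3**k*(3*k + 5)*factorial(k + 1) = t_k.
Telescope: S(n) = s_(n+1) − s_(0) = -6*3**n*factorial(n + 2) − (-2) = -6*3**n*factorial(n + 2) + 2.

S(n) = - 6 \cdot 3^{n} \left(n + 2\right)! + 2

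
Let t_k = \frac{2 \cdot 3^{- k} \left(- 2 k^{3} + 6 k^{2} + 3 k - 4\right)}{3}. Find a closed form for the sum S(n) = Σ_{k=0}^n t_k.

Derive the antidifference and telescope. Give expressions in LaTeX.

S(n) = \frac{3^{- n} \left(- 6 \cdot 3^{n} + 2 n^{3} + 3 n^{2} - 3 n - 2\right)}{3}

Compute t_(k+1)/t_k: get (2*k**3 - 9*k - 3)/(3*(2*k**3 - 6*k**2 - 3*k + 4)).
Take A(k)=1/3, B(k)=1, C(k)=k**3 - 3*k**2 - 3*k/2 + 2.
f must satisfy (1/3)·f(k+1) − (1)·f(k) = k**3 - 3*k**2 - 3*k/2 + 2.
deg f ≤ 3 (via 0,0,3).
Match coefficients ⇒ f(k) = -3*(k - 2)*(k + 1)*(2*k - 1)/4.
Certificate R = B(k−1)f/C = -3*(k - 2)*(k + 1)*(2*k - 1)/(2*(2*k**3 - 6*k**2 - 3*k + 4)) gives s_k = (2*k**3 - 3*k**2 - 3*k + 2)/3**k.
Δs = 2*(-2*k**3 + 6*k**2 + 3*k - 4)/(3*3**k), as required.
s_(n+1) = 3**(-n - 1)*(2*n**3 + 3*n**2 - 3*n - 2) and s_(0) = 2, so S(n) = (-6*3**n + 2*n**3 + 3*n**2 - 3*n - 2)/(3*3**n).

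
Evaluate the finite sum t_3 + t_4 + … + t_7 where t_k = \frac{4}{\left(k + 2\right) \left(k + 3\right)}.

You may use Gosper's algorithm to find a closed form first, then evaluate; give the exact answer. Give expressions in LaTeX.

r(k) = (k + 2)/(k + 4) after simplifying.
Gosper form: A/B · C(k+1)/C(k) with A=k + 2, B=k + 4, C=1.
f must satisfy (k + 2)·f(k+1) − (k + 3)·f(k) = 1.
From deg A=1, deg B=1, deg C=0: d=1.
Match coefficients ⇒ f(k) = k/2.
Then R = B(k−1)f/C = k*(k + 3)/2, so s_k = R(k)·t_k = 2*k/(k + 2).
s_(k+1) − s_k = 4/(k**2 + 5*k + 6) = t_k.
Telescoping: Σ = s_(8) − s_(3) = 8/5 − (6/5) = 2/5.

Σ = 2/5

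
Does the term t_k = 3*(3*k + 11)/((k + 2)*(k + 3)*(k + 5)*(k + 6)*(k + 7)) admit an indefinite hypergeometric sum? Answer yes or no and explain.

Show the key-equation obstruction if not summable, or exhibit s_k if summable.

Ratio r(k) = (k + 2)*(k + 5)*(3*k + 14)/((k + 4)*(k + 8)*(3*k + 11)).
Normal form (A,B,C) = (k + 2, k + 8, k**2 + 23*k/3 + 44/3).
f must satisfy (k + 2)·f(k+1) − (k + 7)·f(k) = k**2 + 23*k/3 + 44/3.
d = 5 from the (1,1,2) case.
Match coefficients ⇒ f(k) = k*(k + 3)*(k + 4)*(k**2 + 13*k + 52)/180.
Then R = B(k−1)f/C = k*(k + 3)*(k + 7)*(k**2 + 13*k + 52)/(60*(3*k + 11)), so s_k = R(k)·t_k = k*(k**2 + 13*k + 52)/(20*(k**3 + 13*k**2 + 52*k + 60)).
Check: Δs_k = 3*(3*k + 11)/(k**5 + 23*k**4 + 203*k**3 + 853*k**2 + 1692*k + 1260). ✓

Yes. s_k = k*(k**2 + 13*k + 52)/(20*(k**3 + 13*k**2 + 52*k + 60)).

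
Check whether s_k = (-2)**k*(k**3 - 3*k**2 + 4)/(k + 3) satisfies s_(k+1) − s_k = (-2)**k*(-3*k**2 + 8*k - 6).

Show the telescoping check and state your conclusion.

Invalid: residual (-2)**(k + 1)*(-3*k**3 - 2*k**2 + 22*k - 22)/(k**2 + 7*k + 12) ≠ 0.

s_(k+1) = (-2)**(k + 1)*(k**3 - 3*k + 2)/(k + 4)
s_(k+1) − s_k = (-2)**k*(-3*k**4 - 7*k**3 + 18*k**2 + 10*k - 28)/(k**2 + 7*k + 12)
(s_(k+1) − s_k) − t_k = (-2)**(k + 1)*(-3*k**3 - 2*k**2 + 22*k - 22)/(k**2 + 7*k + 12)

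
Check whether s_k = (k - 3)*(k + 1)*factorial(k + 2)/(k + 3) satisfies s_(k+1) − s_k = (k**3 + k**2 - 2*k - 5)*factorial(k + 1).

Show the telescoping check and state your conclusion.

s_(k+1) = (k - 2)*(k + 2)*factorial(k + 3)/(k + 4)
s_(k+1) − s_k = (k**4 + 5*k**3 + 3*k**2 - 13*k - 24)*factorial(k + 2)/((k + 3)*(k + 4))
(s_(k+1) − s_k) − t_k = -(k**4 + 4*k**3 - 9*k - 12)*factorial(k + 1)/((k + 3)*(k + 4))

Invalid: residual -(k**4 + 4*k**3 - 9*k - 12)*factorial(k + 1)/((k + 3)*(k + 4)) ≠ 0.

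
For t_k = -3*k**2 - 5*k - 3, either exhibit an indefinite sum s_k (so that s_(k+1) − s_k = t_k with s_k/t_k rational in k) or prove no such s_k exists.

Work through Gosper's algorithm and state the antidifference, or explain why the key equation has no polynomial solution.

s_k = k*(-k**2 - k - 1)

The ratio is (3*k**2 + 11*k + 11)/(3*k**2 + 5*k + 3).
Normal form (A,B,C) = (1, 1, k**2 + 5*k/3 + 1).
Set up (1)·f(k+1) − (1)·f(k) − (k**2 + 5*k/3 + 1) = 0.
From deg A=0, deg B=0, deg C=2: d=3.
Match coefficients ⇒ f(k) = k*(k**2 + k + 1)/3.
Then R = B(k−1)f/C = k*(k**2 + k + 1)/(3*k**2 + 5*k + 3), so s_k = R(k)·t_k = k*(-k**2 - k - 1).
Check: Δs_k = -3*k**2 - 5*k - 3. ✓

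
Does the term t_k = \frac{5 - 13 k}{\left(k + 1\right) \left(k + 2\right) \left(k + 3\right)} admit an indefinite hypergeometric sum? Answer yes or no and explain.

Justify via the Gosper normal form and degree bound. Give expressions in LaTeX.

Ratio r(k) = (k + 1)*(13*k + 8)/((k + 4)*(13*k - 5)).
So A=k + 1 and B=k + 4, with C=k - 5/13.
Key eq: (k + 1)·f(k+1) = (k + 3)·f(k) + (k - 5/13).
deg f ≤ 2 (via 1,1,1).
Solving with deg f ≤ 2: f(k) = k*(2*k - 7)/13.
Certificate R = B(k−1)f/C = k*(k + 3)*(2*k - 7)/(13*k - 5) gives s_k = k*(7 - 2*k)/((k + 1)*(k + 2)).
s_(k+1) − s_k = (5 - 13*k)/(k**3 + 6*k**2 + 11*k + 6) = t_k.

Yes. s_k = \frac{k \left(7 - 2 k\right)}{\left(k + 1\right) \left(k + 2\right)}.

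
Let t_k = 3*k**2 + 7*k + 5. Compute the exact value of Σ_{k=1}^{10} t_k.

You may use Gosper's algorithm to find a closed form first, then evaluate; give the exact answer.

Σ = 1590

Ratio r(k) = (3*k**2 + 13*k + 15)/(3*k**2 + 7*k + 5).
Normal form (A,B,C) = (1, 1, k**2 + 7*k/3 + 5/3).
Key eq: (1)·f(k+1) = (1)·f(k) + (k**2 + 7*k/3 + 5/3).
Bound: deg f ≤ 3.
Solve for f: f(k) = k*(k**2 + 2*k + 2)/3 (degree 3 ≤ 3).
Then R = B(k−1)f/C = k*(k**2 + 2*k + 2)/(3*k**2 + 7*k + 5), so s_k = R(k)·t_k = k*(k**2 + 2*k + 2).
Check: Δs_k = 3*k**2 + 7*k + 5. ✓
Σ_(k=1)^(10) t_k = s_(11) − s_(1) = 1595 − (5) = 1590.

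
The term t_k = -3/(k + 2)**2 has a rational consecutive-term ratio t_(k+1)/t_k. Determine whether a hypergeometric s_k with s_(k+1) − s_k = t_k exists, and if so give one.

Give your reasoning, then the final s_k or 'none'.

t_(k+1)/t_k = (k + 2)**2/(k + 3)**2.
Take A(k)=k**2 + 4*k + 4, B(k)=k**2 + 6*k + 9, C(k)=1.
f must satisfy (k**2 + 4*k + 4)·f(k+1) − (k**2 + 4*k + 4)·f(k) = 1.
deg f ≤ 0 (via 2,2,0).
Generic f = c0 gives residual -1; -1 = 0 cannot hold, so t_k is not Gosper-summable.

none — t_k is not Gosper-summable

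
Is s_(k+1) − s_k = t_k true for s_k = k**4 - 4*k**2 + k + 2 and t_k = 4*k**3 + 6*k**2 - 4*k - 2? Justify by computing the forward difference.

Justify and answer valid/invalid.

s_(k+1) = k + (k + 1)**4 - 4*(k + 1)**2 + 3
s_(k+1) − s_k = 4*k**3 + 6*k**2 - 4*k - 2
(s_(k+1) − s_k) − t_k = 0

Valid — Δs_k = t_k.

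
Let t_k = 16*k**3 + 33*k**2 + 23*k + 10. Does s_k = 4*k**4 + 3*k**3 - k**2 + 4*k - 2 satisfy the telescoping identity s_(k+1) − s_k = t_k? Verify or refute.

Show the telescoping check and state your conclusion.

valid (s_(k+1) − s_k reduces to t_k)

s_(k+1) = 4*k**4 + 19*k**3 + 32*k**2 + 27*k + 8
s_(k+1) − s_k = 16*k**3 + 33*k**2 + 23*k + 10
(s_(k+1) − s_k) − t_k = 0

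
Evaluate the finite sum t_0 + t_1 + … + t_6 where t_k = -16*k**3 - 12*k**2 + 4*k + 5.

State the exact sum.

Σ = -8029

r(k) = (16*k**3 + 60*k**2 + 68*k + 19)/(16*k**3 + 12*k**2 - 4*k - 5) after simplifying.
Take A(k)=1, B(k)=1, C(k)=k**3 + 3*k**2/4 - k/4 - 5/16.
Solve (1)·f(k+1) − (1)·f(k) = k**3 + 3*k**2/4 - k/4 - 5/16.
d = 4 from the (0,0,3) case.
Coefficient equations give f(k) = k*(4*k**3 - 4*k**2 - 4*k - 1)/16.
Then R = B(k−1)f/C = k*(4*k**3 - 4*k**2 - 4*k - 1)/(16*k**3 + 12*k**2 - 4*k - 5), so s_k = R(k)·t_k = k*(-4*k**3 + 4*k**2 + 4*k + 1).
Check: Δs_k = -16*k**3 - 12*k**2 + 4*k + 5. ✓
Σ_(k=0)^(6) t_k = s_(7) − s_(0) = -8029 − (0) = -8029.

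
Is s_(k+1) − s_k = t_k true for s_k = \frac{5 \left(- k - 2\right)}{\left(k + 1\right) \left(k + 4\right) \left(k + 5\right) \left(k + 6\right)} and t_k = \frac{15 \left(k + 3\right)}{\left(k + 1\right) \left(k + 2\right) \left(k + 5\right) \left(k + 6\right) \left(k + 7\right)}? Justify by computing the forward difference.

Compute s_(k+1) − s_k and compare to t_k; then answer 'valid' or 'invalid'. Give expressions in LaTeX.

Invalid: residual \frac{20 \left(- 2 k - 5\right)}{k^{6} + 25 k^{5} + 247 k^{4} + 1219 k^{3} + 3112 k^{2} + 3796 k + 1680} ≠ 0.

s_(k+1) = 5*(-k - 3)/((k + 2)*(k + 5)*(k + 6)*(k + 7))
s_(k+1) − s_k = 5*(3*k**2 + 13*k + 16)/(k**6 + 25*k**5 + 247*k**4 + 1219*k**3 + 3112*k**2 + 3796*k + 1680)
(s_(k+1) − s_k) − t_k = 20*(-2*k - 5)/(k**6 + 25*k**5 + 247*k**4 + 1219*k**3 + 3112*k**2 + 3796*k + 1680)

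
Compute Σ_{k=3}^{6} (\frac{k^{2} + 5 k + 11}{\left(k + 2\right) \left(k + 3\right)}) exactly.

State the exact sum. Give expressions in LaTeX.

The ratio is (k + 2)*(5*k + (k + 1)**2 + 16)/((k + 4)*(k**2 + 5*k + 11)).
Factor: A=k + 2; B=k + 4; C=k**2 + 5*k + 11.
Set up (k + 2)·f(k+1) − (k + 3)·f(k) − (k**2 + 5*k + 11) = 0.
From deg A=1, deg B=1, deg C=2: d=2.
Match coefficients ⇒ f(k) = k*(2*k + 9)/2.
Get s_k = R·t_k = k*(2*k + 9)/(2*(k + 2)) with R(k) = B(k−1)f(k)/C(k) = k*(k + 3)*(2*k + 9)/(2*(k**2 + 5*k + 11)).
Check: Δs_k = (k**2 + 5*k + 11)/(k**2 + 5*k + 6). ✓
Evaluate s at k=7 and k=3: 161/18 and 9/2; difference 40/9.

Σ = 40/9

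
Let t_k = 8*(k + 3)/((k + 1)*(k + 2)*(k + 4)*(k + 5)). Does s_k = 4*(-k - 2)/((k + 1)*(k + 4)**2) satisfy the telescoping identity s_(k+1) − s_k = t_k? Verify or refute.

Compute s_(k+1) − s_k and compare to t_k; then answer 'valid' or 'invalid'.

Invalid: residual 8*(-3*k**2 - 21*k - 34)/(k**6 + 21*k**5 + 177*k**4 + 759*k**3 + 1722*k**2 + 1920*k + 800) ≠ 0.

s_(k+1) = 4*(-k - 3)/((k + 2)*(k + 5)**2)
s_(k+1) − s_k = 4*(-(k + 1)*(k + 3)*(k + 4)**2 + (k + 2)**2*(k + 5)**2)/((k + 1)*(k + 2)*(k + 4)**2*(k + 5)**2)
(s_(k+1) − s_k) − t_k = 8*(-3*k**2 - 21*k - 34)/(k**6 + 21*k**5 + 177*k**4 + 759*k**3 + 1722*k**2 + 1920*k + 800)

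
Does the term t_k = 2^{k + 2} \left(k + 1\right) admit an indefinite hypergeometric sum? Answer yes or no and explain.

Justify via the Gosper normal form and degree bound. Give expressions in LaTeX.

Yes. s_k = 2^{k + 2} \left(k - 1\right).

Step 1: r(k) = 2*(k + 2)/(k + 1).
So A=2 and B=1, with C=k + 1.
Set up (2)·f(k+1) − (1)·f(k) − (k + 1) = 0.
From deg A=0, deg B=0, deg C=1: d=1.
Solve for f: f(k) = k - 1 (degree 1 ≤ 1).
So s_k = (B(k−1)f/C)·t_k = ((k - 1)/(k + 1))·t_k = 2**(k + 2)*(k - 1).
Verify: 2**(k + 2)*(k + 1) matches t_k.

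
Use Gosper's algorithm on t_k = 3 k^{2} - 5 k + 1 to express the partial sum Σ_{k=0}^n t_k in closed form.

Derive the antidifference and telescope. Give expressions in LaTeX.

S(n) = n^{3} - n^{2} - n + 1

t_(k+1)/t_k = (3*k**2 + k - 1)/(3*k**2 - 5*k + 1).
Factor: A=1; B=1; C=k**2 - 5*k/3 + 1/3.
Solve (1)·f(k+1) − (1)·f(k) = k**2 - 5*k/3 + 1/3.
Degrees (0,0,2) ⇒ d ≤ 3.
Solving with deg f ≤ 3: f(k) = k*(k - 2)**2/3.
So s_k = (B(k−1)f/C)·t_k = (k*(k - 2)**2/(3*k**2 - 5*k + 1))·t_k = k*(k**2 - 4*k + 4).
Verify: 3*k**2 - 5*k + 1 matches t_k.
Σ_(k=0)^n t_k = s_(n+1) − s_(0) = (n**3 - n**2 - n + 1) − (0), i.e. n**3 - n**2 - n + 1.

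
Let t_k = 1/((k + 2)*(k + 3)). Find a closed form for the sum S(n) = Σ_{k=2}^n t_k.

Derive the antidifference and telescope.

S(n) = (n - 1)/(4*(n + 3))

Step 1: r(k) = (k + 2)/(k + 4).
Take A(k)=k + 2, B(k)=k + 4, C(k)=1.
f must satisfy (k + 2)·f(k+1) − (k + 3)·f(k) = 1.
deg f ≤ 1 (via 1,1,0).
Coefficient equations give f(k) = k/2.
R(k) = B(k−1)·f(k)/C(k) = k*(k + 3)/2; s_k = R·t_k = k/(2*(k + 2)).
Δs = 1/(k**2 + 5*k + 6), as required.
s_(n+1) = (n + 1)/(2*(n + 3)) and s_(2) = 1/4, so S(n) = (n - 1)/(4*(n + 3)).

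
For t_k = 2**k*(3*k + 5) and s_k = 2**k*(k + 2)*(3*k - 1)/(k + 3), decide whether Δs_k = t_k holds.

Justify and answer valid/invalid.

Invalid: residual 2**k*(-3*k**2 - 11*k - 16)/(k**2 + 7*k + 12) ≠ 0.

s_(k+1) = 2**(k + 1)*(k + 3)*(3*k + 2)/(k + 4)
s_(k+1) − s_k = 2**k*(3*k**3 + 23*k**2 + 60*k + 44)/(k**2 + 7*k + 12)
(s_(k+1) − s_k) − t_k = 2**k*(-3*k**2 - 11*k - 16)/(k**2 + 7*k + 12)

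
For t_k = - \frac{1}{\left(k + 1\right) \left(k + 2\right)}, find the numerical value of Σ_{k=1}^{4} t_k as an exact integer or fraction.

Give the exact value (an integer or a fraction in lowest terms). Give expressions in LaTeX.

Compute t_(k+1)/t_k: get (k + 1)/(k + 3).
Factor: A=k + 1; B=k + 3; C=1.
Set up (k + 1)·f(k+1) − (k + 2)·f(k) − (1) = 0.
Degrees (1,1,0) ⇒ d ≤ 1.
Solve for f: f(k) = k (degree 1 ≤ 1).
Certificate R = B(k−1)f/C = k*(k + 2) gives s_k = -k/(k + 1).
Check: Δs_k = -1/(k**2 + 3*k + 2). ✓
Sum = s_(5) − s_(1); s_(5) = -5/6, s_(1) = -1/2 ⇒ -1/3.

Σ = -1/3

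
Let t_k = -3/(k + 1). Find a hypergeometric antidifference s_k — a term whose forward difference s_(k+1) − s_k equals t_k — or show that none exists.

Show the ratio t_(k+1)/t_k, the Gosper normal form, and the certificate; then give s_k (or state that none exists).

no hypergeometric antidifference exists

Step 1: r(k) = (k + 1)/(k + 2).
Normal form (A,B,C) = (k + 1, k + 2, 1).
Need (k + 1)·f(k+1) − (k + 1)·f(k) = 1.
d = 0 from the (1,1,0) case.
Write f(k) = c0. Then LHS − RHS = -1, requiring -1 = 0: contradictory. No certificate.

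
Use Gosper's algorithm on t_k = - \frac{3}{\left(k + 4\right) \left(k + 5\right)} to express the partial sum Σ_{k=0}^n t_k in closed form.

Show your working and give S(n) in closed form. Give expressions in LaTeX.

S(n) = \frac{3 \left(- n - 1\right)}{4 \left(n + 5\right)}

Step 1: r(k) = (k + 4)/(k + 6).
Normal form (A,B,C) = (k + 4, k + 6, 1).
Key eq: (k + 4)·f(k+1) = (k + 5)·f(k) + (1).
deg f ≤ 1 (via 1,1,0).
Solving with deg f ≤ 1: f(k) = k/4.
Get s_k = R·t_k = -3*k/(4*k + 16) with R(k) = B(k−1)f(k)/C(k) = k*(k + 5)/4.
s_(k+1) − s_k = -3/(k**2 + 9*k + 20) = t_k.
Evaluate: s_(n+1) = 3*(-n - 1)/(4*(n + 5)); subtract s_(0) = 0 ⇒ S(n) = 3*(-n - 1)/(4*(n + 5)).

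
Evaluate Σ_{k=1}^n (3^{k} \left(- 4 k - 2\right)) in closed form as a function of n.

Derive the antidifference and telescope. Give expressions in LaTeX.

Ratio r(k) = 3*(2*k + 3)/(2*k + 1).
Factor: A=3; B=1; C=k + 1/2.
Set up (3)·f(k+1) − (1)·f(k) − (k + 1/2) = 0.
deg f ≤ 1 (via 0,0,1).
A polynomial solution: f(k) = (k - 1)/2.
So s_k = (B(k−1)f/C)·t_k = ((k - 1)/(2*k + 1))·t_k = 2*3**k*(1 - k).
Verify: 3**k*(-4*k - 2) matches t_k.
Σ_(k=1)^n t_k = s_(n+1) − s_(1) = (-6*3**n*n) − (0), i.e. -6*3**n*n.

S(n) = - 6 \cdot 3^{n} n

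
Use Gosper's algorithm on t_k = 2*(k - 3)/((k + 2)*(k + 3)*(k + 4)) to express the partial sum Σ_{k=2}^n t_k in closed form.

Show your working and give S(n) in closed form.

The ratio is (k - 2)*(k + 2)/((k - 3)*(k + 5)).
Gosper form: A/B · C(k+1)/C(k) with A=k + 2, B=k + 5, C=k - 3.
Key eq: (k + 2)·f(k+1) = (k + 4)·f(k) + (k - 3).
deg f ≤ 2 (via 1,1,1).
Coefficient equations give f(k) = -k*(k + 17)/12.
Then R = B(k−1)f/C = -k*(k + 4)*(k + 17)/(12*(k - 3)), so s_k = R(k)·t_k = k*(-k - 17)/(6*(k + 2)*(k + 3)).
Δs = 2*(k - 3)/(k**3 + 9*k**2 + 26*k + 24), as required.
s_(n+1) = (-n**2 - 19*n - 18)/(6*(n**2 + 7*n + 12)) and s_(2) = -19/60, so S(n) = (3*n**2 - 19*n + 16)/(20*(n**2 + 7*n + 12)).

S(n) = (3*n**2 - 19*n + 16)/(20*(n**2 + 7*n + 12))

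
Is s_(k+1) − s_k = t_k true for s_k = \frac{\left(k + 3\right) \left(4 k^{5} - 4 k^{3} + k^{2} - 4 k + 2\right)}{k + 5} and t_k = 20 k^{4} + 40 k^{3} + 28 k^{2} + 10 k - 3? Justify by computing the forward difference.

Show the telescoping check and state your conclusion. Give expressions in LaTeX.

s_(k+1) = -(k + 4)*(4*k - 4*(k + 1)**5 + 4*(k + 1)**3 - (k + 1)**2 + 2)/(k + 6)
s_(k+1) − s_k = (20*k**6 + 228*k**5 + 788*k**4 + 1054*k**3 + 649*k**2 + 165*k - 56)/(k**2 + 11*k + 30)
(s_(k+1) − s_k) − t_k = 2*(-16*k**5 - 140*k**4 - 232*k**3 - 149*k**2 - 51*k + 17)/(k**2 + 11*k + 30)

Invalid: residual \frac{2 \left(- 16 k^{5} - 140 k^{4} - 232 k^{3} - 149 k^{2} - 51 k + 17\right)}{k^{2} + 11 k + 30} ≠ 0.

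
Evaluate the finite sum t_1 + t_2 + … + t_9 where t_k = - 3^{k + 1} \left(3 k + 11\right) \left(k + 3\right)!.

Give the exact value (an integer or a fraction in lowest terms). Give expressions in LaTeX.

Σ = -1103098053657384

The ratio is 3*(k + 4)*(3*k + 14)/(3*k + 11).
So A=3*k + 12 and B=1, with C=k + 11/3.
Set up (3*k + 12)·f(k+1) − (1)·f(k) − (k + 11/3) = 0.
deg f ≤ 0 (via 1,0,1).
Solve for f: f(k) = 1/3 (degree 0 ≤ 0).
So s_k = (B(k−1)f/C)·t_k = (1/(3*k + 11))·t_k = -3**(k + 1)*factorial(k + 3).
Verify: -3**(k + 1)*(3*k + 11)*factorial(k + 3) matches t_k.
Telescoping: Σ = s_(10) − s_(1) = -1103098053657600 − (-216) = -1103098053657384.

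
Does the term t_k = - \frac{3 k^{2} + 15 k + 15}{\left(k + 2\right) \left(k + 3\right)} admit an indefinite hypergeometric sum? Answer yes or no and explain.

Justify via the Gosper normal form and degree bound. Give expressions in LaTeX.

The ratio is (k + 2)*(5*k + (k + 1)**2 + 10)/((k + 4)*(k**2 + 5*k + 5)).
A = k + 2, B = k + 4, C = k**2 + 5*k + 5.
Set up (k + 2)·f(k+1) − (k + 3)·f(k) − (k**2 + 5*k + 5) = 0.
deg f ≤ 2 (via 1,1,2).
Match coefficients ⇒ f(k) = k*(2*k + 3)/2.
R(k) = B(k−1)·f(k)/C(k) = k*(k + 3)*(2*k + 3)/(2*(k**2 + 5*k + 5)); s_k = R·t_k = -3*k*(2*k + 3)/(2*k + 4).
s_(k+1) − s_k = 3*(-k**2 - 5*k - 5)/(k**2 + 5*k + 6) = t_k.

Yes. s_k = - \frac{3 k \left(2 k + 3\right)}{2 k + 4}.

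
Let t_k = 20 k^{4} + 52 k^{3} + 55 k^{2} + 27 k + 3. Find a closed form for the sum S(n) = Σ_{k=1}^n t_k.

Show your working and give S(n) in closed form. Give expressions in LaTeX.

Compute t_(k+1)/t_k: get (20*k**4 + 132*k**3 + 331*k**2 + 373*k + 157)/(20*k**4 + 52*k**3 + 55*k**2 + 27*k + 3).
Take A(k)=1, B(k)=1, C(k)=k**4 + 13*k**3/5 + 11*k**2/4 + 27*k/20 + 3/20.
f must satisfy (1)·f(k+1) − (1)·f(k) = k**4 + 13*k**3/5 + 11*k**2/4 + 27*k/20 + 3/20.
d = 5 from the (0,0,4) case.
Match coefficients ⇒ f(k) = k*(4*k**4 + 3*k**3 - k**2 - k - 2)/20.
R(k) = B(k−1)·f(k)/C(k) = k*(4*k**4 + 3*k**3 - k**2 - k - 2)/(20*k**4 + 52*k**3 + 55*k**2 + 27*k + 3); s_k = R·t_k = k*(4*k**4 + 3*k**3 - k**2 - k - 2).
Δs = 20*k**4 + 52*k**3 + 55*k**2 + 27*k + 3, as required.
s_(n+1) = 4*n**5 + 23*n**4 + 51*n**3 + 54*n**2 + 25*n + 3 and s_(1) = 3, so S(n) = n*(4*n**4 + 23*n**3 + 51*n**2 + 54*n + 25).

S(n) = n \left(4 n^{4} + 23 n^{3} + 51 n^{2} + 54 n + 25\right)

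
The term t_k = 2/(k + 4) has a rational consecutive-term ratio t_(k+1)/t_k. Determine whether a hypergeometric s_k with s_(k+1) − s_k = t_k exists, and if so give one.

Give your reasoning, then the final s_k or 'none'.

none (Gosper's algorithm certifies no s_k)

Ratio r(k) = (k + 4)/(k + 5).
Factor: A=k + 4; B=k + 5; C=1.
Key eq: (k + 4)·f(k+1) = (k + 4)·f(k) + (1).
deg f ≤ 0 (via 1,1,0).
Generic f = c0 gives residual -1; -1 = 0 cannot hold, so t_k is not Gosper-summable.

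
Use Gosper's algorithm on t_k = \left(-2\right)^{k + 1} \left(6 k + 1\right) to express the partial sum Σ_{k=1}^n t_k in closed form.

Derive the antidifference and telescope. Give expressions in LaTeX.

S(n) = - 8 \left(-2\right)^{n} n - 4 \left(-2\right)^{n} + 4

r(k) = 2*(-6*k - 7)/(6*k + 1) after simplifying.
Take A(k)=-2, B(k)=1, C(k)=k + 1/6.
f must satisfy (-2)·f(k+1) − (1)·f(k) = k + 1/6.
Degrees (0,0,1) ⇒ d ≤ 1.
Coefficient equations give f(k) = -(2*k - 1)/6.
Get s_k = R·t_k = (-2)**(k + 1)*(1 - 2*k) with R(k) = B(k−1)f(k)/C(k) = -(2*k - 1)/(6*k + 1).
Δs = (-2)**(k + 1)*(6*k + 1), as required.
s_(n+1) = (-2)**(n + 2)*(-2*n - 1) and s_(1) = -4, so S(n) = -8*(-2)**n*n - 4*(-2)**n + 4.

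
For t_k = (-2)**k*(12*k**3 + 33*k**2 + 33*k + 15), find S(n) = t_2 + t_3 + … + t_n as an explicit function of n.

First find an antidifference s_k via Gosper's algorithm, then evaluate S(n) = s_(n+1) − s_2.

Ratio r(k) = 2*(-4*k**3 - 23*k**2 - 45*k - 31)/(4*k**3 + 11*k**2 + 11*k + 5).
Factor: A=-2; B=1; C=k**3 + 11*k**2/4 + 11*k/4 + 5/4.
f must satisfy (-2)·f(k+1) − (1)·f(k) = k**3 + 11*k**2/4 + 11*k/4 + 5/4.
deg f ≤ 3 (via 0,0,3).
Solving with deg f ≤ 3: f(k) = -(4*k**3 + 3*k**2 - k + 1)/12.
Get s_k = R·t_k = (-2)**k*(-4*k**3 - 3*k**2 + k - 1) with R(k) = B(k−1)f(k)/C(k) = -(4*k**3 + 3*k**2 - k + 1)/(3*(4*k**3 + 11*k**2 + 11*k + 5)).
Verify: (-2)**k*(12*k**3 + 33*k**2 + 33*k + 15) matches t_k.
Σ_(k=2)^n t_k = s_(n+1) − s_(2) = (2*(-2)**n*(4*n**3 + 15*n**2 + 17*n + 7)) − (-172), i.e. 8*(-2)**n*n**3 + 30*(-2)**n*n**2 + 34*(-2)**n*n + 14*(-2)**n + 172.

S(n) = 8*(-2)**n*n**3 + 30*(-2)**n*n**2 + 34*(-2)**n*n + 14*(-2)**n + 172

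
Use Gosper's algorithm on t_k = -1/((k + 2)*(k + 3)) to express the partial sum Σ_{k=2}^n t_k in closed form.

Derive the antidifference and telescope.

S(n) = (1 - n)/(4*(n + 3))

Step 1: r(k) = (k + 2)/(k + 4).
Take A(k)=k + 2, B(k)=k + 4, C(k)=1.
Key eq: (k + 2)·f(k+1) = (k + 3)·f(k) + (1).
Bound: deg f ≤ 1.
A polynomial solution: f(k) = k/2.
Get s_k = R·t_k = -k/(2*k + 4) with R(k) = B(k−1)f(k)/C(k) = k*(k + 3)/2.
Verify: -1/(k**2 + 5*k + 6) matches t_k.
s_(n+1) = (-n - 1)/(2*(n + 3)) and s_(2) = -1/4, so S(n) = (1 - n)/(4*(n + 3)).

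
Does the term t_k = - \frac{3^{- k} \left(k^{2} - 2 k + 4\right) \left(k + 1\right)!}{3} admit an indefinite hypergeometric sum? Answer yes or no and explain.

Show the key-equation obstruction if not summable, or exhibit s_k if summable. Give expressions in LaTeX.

Yes. s_k = - 3^{- k} \left(k - 2\right) \left(k + 1\right)!.

t_(k+1)/t_k = (k + 2)*(-2*k + (k + 1)**2 + 2)/(3*(k**2 - 2*k + 4)).
So A=k/3 + 2/3 and B=1, with C=k**2 - 2*k + 4.
Solve (k/3 + 2/3)·f(k+1) − (1)·f(k) = k**2 - 2*k + 4.
Bound: deg f ≤ 1.
Solving with deg f ≤ 1: f(k) = 3*(k - 2).
R(k) = B(k−1)·f(k)/C(k) = 3*(k - 2)/(k**2 - 2*k + 4); s_k = R·t_k = -(k - 2)*factorial(k + 1)/3**k.
Check: Δs_k = -(k**2 - 2*k + 4)*factorial(k + 1)/(3*3**k). ✓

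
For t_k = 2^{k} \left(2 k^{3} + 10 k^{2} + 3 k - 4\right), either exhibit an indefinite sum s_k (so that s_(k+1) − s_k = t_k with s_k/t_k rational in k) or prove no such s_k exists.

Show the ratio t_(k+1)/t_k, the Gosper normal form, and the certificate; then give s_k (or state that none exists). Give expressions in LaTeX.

r(k) = 2*(2*k**3 + 16*k**2 + 29*k + 11)/(2*k**3 + 10*k**2 + 3*k - 4) after simplifying.
So A=2 and B=1, with C=k**3 + 5*k**2 + 3*k/2 - 2.
Key eq: (2)·f(k+1) = (1)·f(k) + (k**3 + 5*k**2 + 3*k/2 - 2).
Bound: deg f ≤ 3.
A polynomial solution: f(k) = (2*k**3 - 2*k**2 - k - 2)/2.
Certificate R = B(k−1)f/C = (2*k**3 - 2*k**2 - k - 2)/(2*k**3 + 10*k**2 + 3*k - 4) gives s_k = 2**k*(2*k**3 - 2*k**2 - k - 2).
Verify: 2**k*(2*k**3 + 10*k**2 + 3*k - 4) matches t_k.

s_k = 2^{k} \left(2 k^{3} - 2 k^{2} - k - 2\right)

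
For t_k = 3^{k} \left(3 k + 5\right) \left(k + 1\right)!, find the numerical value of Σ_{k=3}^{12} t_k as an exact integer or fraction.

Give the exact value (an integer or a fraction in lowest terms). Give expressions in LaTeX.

The ratio is 3*(k + 2)*(3*k + 8)/(3*k + 5).
Factor: A=3*k + 6; B=1; C=k + 5/3.
Set up (3*k + 6)·f(k+1) − (1)·f(k) − (k + 5/3) = 0.
From deg A=1, deg B=0, deg C=1: d=0.
Match coefficients ⇒ f(k) = 1/3.
Get s_k = R·t_k = 3**k*factorial(k + 1) with R(k) = B(k−1)f(k)/C(k) = 1/(3*k + 5).
Δs = 3**k*(3*k + 5)*factorial(k + 1), as required.
Telescoping: Σ = s_(13) − s_(3) = 138990354760857600 − (648) = 138990354760856952.

Σ = 138990354760856952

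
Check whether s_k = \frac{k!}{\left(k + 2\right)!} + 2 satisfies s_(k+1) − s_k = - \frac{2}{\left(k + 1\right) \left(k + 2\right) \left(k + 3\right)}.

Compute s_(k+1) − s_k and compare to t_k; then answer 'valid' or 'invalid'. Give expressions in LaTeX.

s_(k+1) = (2*k**2 + 10*k + 13)/((k + 2)*(k + 3))
s_(k+1) − s_k = -2/((k + 1)*(k + 2)*(k + 3))
(s_(k+1) − s_k) − t_k = 0

valid; difference matches t_k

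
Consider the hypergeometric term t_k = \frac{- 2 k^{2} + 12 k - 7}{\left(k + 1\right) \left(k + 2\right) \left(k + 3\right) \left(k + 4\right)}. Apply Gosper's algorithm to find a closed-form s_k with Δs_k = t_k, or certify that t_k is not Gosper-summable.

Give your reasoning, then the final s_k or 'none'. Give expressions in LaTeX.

s_k = \frac{k \left(- k^{2} - 20\right)}{3 \left(k + 1\right) \left(k + 2\right) \left(k + 3\right)}

t_(k+1)/t_k = -(k + 1)*(12*k - 2*(k + 1)**2 + 5)/((k + 5)*(2*k**2 - 12*k + 7)).
A = k + 1, B = k + 5, C = k**2 - 6*k + 7/2.
Set up (k + 1)·f(k+1) − (k + 4)·f(k) − (k**2 - 6*k + 7/2) = 0.
d = 3 from the (1,1,2) case.
Coefficient equations give f(k) = k*(k**2 + 20)/6.
Get s_k = R·t_k = k*(-k**2 - 20)/(3*(k + 1)*(k + 2)*(k + 3)) with R(k) = B(k−1)f(k)/C(k) = k*(k + 4)*(k**2 + 20)/(3*(2*k**2 - 12*k + 7)).
Δs = (-2*k**2 + 12*k - 7)/(k**4 + 10*k**3 + 35*k**2 + 50*k + 24), as required.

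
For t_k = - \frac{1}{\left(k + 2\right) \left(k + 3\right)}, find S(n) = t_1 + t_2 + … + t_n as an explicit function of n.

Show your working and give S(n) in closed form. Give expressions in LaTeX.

S(n) = - \frac{n}{3 n + 9}

t_(k+1)/t_k = (k + 2)/(k + 4).
A = k + 2, B = k + 4, C = 1.
Key eq: (k + 2)·f(k+1) = (k + 3)·f(k) + (1).
From deg A=1, deg B=1, deg C=0: d=1.
Solving with deg f ≤ 1: f(k) = k/2.
Then R = B(k−1)f/C = k*(k + 3)/2, so s_k = R(k)·t_k = -k/(2*k + 4).
s_(k+1) − s_k = -1/(k**2 + 5*k + 6) = t_k.
Evaluate: s_(n+1) = (-n - 1)/(2*(n + 3)); subtract s_(1) = -1/6 ⇒ S(n) = -n/(3*n + 9).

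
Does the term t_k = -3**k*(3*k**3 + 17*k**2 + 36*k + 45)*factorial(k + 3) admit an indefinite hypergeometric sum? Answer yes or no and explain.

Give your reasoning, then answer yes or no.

r(k) = 3*(3*k**4 + 38*k**3 + 183*k**2 + 417*k + 404)/(3*k**3 + 17*k**2 + 36*k + 45) after simplifying.
Gosper form: A/B · C(k+1)/C(k) with A=3*k + 12, B=1, C=k**3 + 17*k**2/3 + 12*k + 15.
Need (3*k + 12)·f(k+1) − (1)·f(k) = k**3 + 17*k**2/3 + 12*k + 15.
deg f ≤ 2 (via 1,0,3).
Match coefficients ⇒ f(k) = (k**2 + 3)/3.
R(k) = B(k−1)·f(k)/C(k) = (k**2 + 3)/(3*k**3 + 17*k**2 + 36*k + 45); s_k = R·t_k = -3**k*(k**2 + 3)*factorial(k + 3).
Check: Δs_k = -3**k*(3*k**3 + 17*k**2 + 36*k + 45)*factorial(k + 3). ✓

Yes. s_k = -3**k*(k**2 + 3)*factorial(k + 3).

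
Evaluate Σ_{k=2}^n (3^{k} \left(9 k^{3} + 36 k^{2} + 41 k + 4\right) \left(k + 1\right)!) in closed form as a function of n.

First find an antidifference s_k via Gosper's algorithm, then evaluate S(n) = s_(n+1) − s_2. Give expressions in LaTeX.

The ratio is 3*(9*k**4 + 81*k**3 + 266*k**2 + 370*k + 180)/(9*k**3 + 36*k**2 + 41*k + 4).
So A=3*k + 6 and B=1, with C=k**3 + 4*k**2 + 41*k/9 + 4/9.
f must satisfy (3*k + 6)·f(k+1) − (1)·f(k) = k**3 + 4*k**2 + 41*k/9 + 4/9.
deg f ≤ 2 (via 1,0,3).
A polynomial solution: f(k) = (k - 1)*(3*k + 4)/9.
Get s_k = R·t_k = 3**k*(k - 1)*(3*k + 4)*factorial(k + 1) with R(k) = B(k−1)f(k)/C(k) = (k - 1)*(3*k + 4)/(9*k**3 + 36*k**2 + 41*k + 4).
Δs = 3**k*(9*k**3 + 36*k**2 + 41*k + 4)*factorial(k + 1), as required.
Σ_(k=2)^n t_k = s_(n+1) − s_(2) = (3**(n + 1)*n*(3*n + 7)*factorial(n + 2)) − (540), i.e. 9*3**n*n**2*factorial(n + 2) + 21*3**n*n*factorial(n + 2) - 540.

S(n) = 9 \cdot 3^{n} n^{2} \left(n + 2\right)! + 21 \cdot 3^{n} n \left(n + 2\right)! - 540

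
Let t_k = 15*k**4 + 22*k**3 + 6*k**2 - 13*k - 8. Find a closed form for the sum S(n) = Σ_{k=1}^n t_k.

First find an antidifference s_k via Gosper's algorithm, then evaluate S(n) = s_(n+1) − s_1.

r(k) = (15*k**4 + 82*k**3 + 162*k**2 + 125*k + 22)/(15*k**4 + 22*k**3 + 6*k**2 - 13*k - 8) after simplifying.
Take A(k)=1, B(k)=1, C(k)=k**4 + 22*k**3/15 + 2*k**2/5 - 13*k/15 - 8/15.
f must satisfy (1)·f(k+1) − (1)·f(k) = k**4 + 22*k**3/15 + 2*k**2/5 - 13*k/15 - 8/15.
Degrees (0,0,4) ⇒ d ≤ 5.
Solving with deg f ≤ 5: f(k) = k*(3*k + 1)*(k**3 - k**2 - k - 1)/15.
R(k) = B(k−1)·f(k)/C(k) = k*(3*k + 1)*(k**3 - k**2 - k - 1)/(15*k**4 + 22*k**3 + 6*k**2 - 13*k - 8); s_k = R·t_k = k*(3*k**4 - 2*k**3 - 4*k**2 - 4*k - 1).
Δs = 15*k**4 + 22*k**3 + 6*k**2 - 13*k - 8, as required.
s_(n+1) = 3*n**5 + 13*n**4 + 18*n**3 + 2*n**2 - 14*n - 8 and s_(1) = -8, so S(n) = n*(3*n**4 + 13*n**3 + 18*n**2 + 2*n - 14).

S(n) = n*(3*n**4 + 13*n**3 + 18*n**2 + 2*n - 14)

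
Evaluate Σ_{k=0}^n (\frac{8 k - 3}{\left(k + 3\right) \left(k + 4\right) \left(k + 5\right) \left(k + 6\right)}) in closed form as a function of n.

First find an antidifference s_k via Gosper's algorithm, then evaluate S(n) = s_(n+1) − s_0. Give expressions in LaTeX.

S(n) = \frac{n^{3} + 15 n^{2} - 6 n - 20}{20 \left(n^{3} + 15 n^{2} + 74 n + 120\right)}

Compute t_(k+1)/t_k: get (k + 3)*(8*k + 5)/((k + 7)*(8*k - 3)).
So A=k + 3 and B=k + 7, with C=k - 3/8.
Need (k + 3)·f(k+1) − (k + 6)·f(k) = k - 3/8.
Degrees (1,1,1) ⇒ d ≤ 3.
Coefficient equations give f(k) = k*(k**2 + 12*k - 33)/160.
Then R = B(k−1)f/C = k*(k + 6)*(k**2 + 12*k - 33)/(20*(8*k - 3)), so s_k = R(k)·t_k = k*(k**2 + 12*k - 33)/(20*(k + 3)*(k + 4)*(k + 5)).
s_(k+1) − s_k = (8*k - 3)/(k**4 + 18*k**3 + 119*k**2 + 342*k + 360) = t_k.
s_(n+1) = (n**3 + 15*n**2 - 6*n - 20)/(20*(n**3 + 15*n**2 + 74*n + 120)) and s_(0) = 0, so S(n) = (n**3 + 15*n**2 - 6*n - 20)/(20*(n**3 + 15*n**2 + 74*n + 120)).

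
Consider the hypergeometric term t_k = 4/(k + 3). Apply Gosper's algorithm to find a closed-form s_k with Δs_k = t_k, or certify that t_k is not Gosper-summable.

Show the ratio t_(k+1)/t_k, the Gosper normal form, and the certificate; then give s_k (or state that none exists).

none (Gosper's algorithm certifies no s_k)

Step 1: r(k) = (k + 3)/(k + 4).
So A=k + 3 and B=k + 4, with C=1.
Solve (k + 3)·f(k+1) − (k + 3)·f(k) = 1.
deg f ≤ 0 (via 1,1,0).
Generic f = c0 gives residual -1; -1 = 0 cannot hold, so t_k is not Gosper-summable.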